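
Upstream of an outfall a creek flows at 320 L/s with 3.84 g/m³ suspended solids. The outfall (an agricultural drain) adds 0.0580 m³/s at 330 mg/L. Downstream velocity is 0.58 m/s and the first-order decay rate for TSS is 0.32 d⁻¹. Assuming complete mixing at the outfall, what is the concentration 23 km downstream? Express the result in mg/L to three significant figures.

46.5 mg/L

320 L/s = 0.32 m³/s.
After complete mixing, C₀ = (0.058·330 + 0.32·3.84) / 0.378 = 53.89 mg/L.
Travel time t = 2.3e+04 m / 0.58 m/s = 3.966e+04 s = 0.459 d.
C = 53.89·exp(−0.32·0.459) = 53.89·0.8634 = 46.53 mg/L.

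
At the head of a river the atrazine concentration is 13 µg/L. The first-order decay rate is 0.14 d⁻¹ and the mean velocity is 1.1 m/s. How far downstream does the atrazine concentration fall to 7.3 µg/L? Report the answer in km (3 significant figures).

392 km

From C = C₀·e^(−kt), t = ln(C₀/C)/k = ln(13/7.3)/0.14 = 0.5771/0.14 = 4.122 d.
Distance = v·t = 1.1 m/s × 3.561e+05 s = 3.918e+05 m = 391.8 km.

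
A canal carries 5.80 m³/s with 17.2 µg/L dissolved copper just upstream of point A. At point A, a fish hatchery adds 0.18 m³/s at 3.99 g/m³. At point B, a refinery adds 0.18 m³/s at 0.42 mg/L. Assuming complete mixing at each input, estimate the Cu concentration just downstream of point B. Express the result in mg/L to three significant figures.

17.2 µg/L = 0.0172 mg/L.
After input A: C = (5.8·0.0172 + 0.18·3.99) / 5.98 = 0.1368 mg/L.
After input B: C = (5.98·0.1368 + 0.18·0.42) / 6.16 = 0.1451 mg/L.

0.145 mg/L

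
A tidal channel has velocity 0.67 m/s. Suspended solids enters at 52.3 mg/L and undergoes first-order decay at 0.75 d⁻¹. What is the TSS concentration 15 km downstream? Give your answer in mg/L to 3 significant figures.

43.1 mg/L

Travel time t = 15 km / 0.67 m/s = 1.5e+04/0.67 = 2.239e+04 s = 0.2591 d.
First-order decay: C = 52.3·exp(−0.75·0.2591) = 52.3·0.8234 = 43.06 mg/L.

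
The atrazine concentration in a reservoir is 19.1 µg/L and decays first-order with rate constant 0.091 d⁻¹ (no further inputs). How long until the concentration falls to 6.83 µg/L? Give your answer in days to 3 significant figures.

t = ln(C₀/C)/k = ln(19.1/6.83)/0.091 = 1.028/0.091 = 11.3 d.

11.3 d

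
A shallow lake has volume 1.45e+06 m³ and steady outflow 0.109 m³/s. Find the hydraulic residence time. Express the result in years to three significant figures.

Q = 0.109 m³/s × 3.156e+07 s/yr = 3.44e+06 m³/yr.
Hydraulic residence time τ = V/Q = 1.45e+06/3.44e+06 = 0.4215 yr.

0.422 yr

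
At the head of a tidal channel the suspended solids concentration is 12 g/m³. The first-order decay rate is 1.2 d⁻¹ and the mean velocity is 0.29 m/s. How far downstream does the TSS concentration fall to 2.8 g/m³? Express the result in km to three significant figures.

30.4 km

From C = C₀·e^(−kt), t = ln(C₀/C)/k = ln(12/2.8)/1.2 = 1.455/1.2 = 1.213 d.
Distance = v·t = 0.29 m/s × 1.048e+05 s = 3.039e+04 m = 30.39 km.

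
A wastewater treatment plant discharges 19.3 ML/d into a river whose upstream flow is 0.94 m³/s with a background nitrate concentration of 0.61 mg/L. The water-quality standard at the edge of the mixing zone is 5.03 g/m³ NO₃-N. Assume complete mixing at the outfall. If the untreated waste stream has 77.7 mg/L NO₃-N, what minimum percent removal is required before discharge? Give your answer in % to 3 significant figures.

69.6 %

19.3 ML/d = 0.2234 m³/s.
Mass balance: 5.03·1.163 = 0.2234·Cₑ + 0.94·0.61.
Cₑ = (5.852 − 0.5734) / 0.2234 = 23.63 mg/L.
Required removal = 1 − 23.63/77.7 = 69.59 %.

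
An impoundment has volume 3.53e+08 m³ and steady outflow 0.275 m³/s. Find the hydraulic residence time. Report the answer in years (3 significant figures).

Q = 0.275 m³/s × 3.156e+07 s/yr = 8.678e+06 m³/yr.
Hydraulic residence time τ = V/Q = 3.53e+08/8.678e+06 = 40.68 yr.

40.7 yr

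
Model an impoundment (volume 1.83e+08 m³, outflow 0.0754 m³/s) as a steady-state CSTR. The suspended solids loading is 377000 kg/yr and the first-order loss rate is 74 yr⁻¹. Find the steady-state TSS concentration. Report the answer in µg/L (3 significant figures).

Outflow Q = 0.0754 m³/s × 3.156e+07 s/yr = 2.379e+06 m³/yr.
Steady-state CSTR mass balance: W = Q·C + k·V·C, so C = W/(Q + kV).
Q + kV = 2.379e+06 + 74·1.83e+08 = 1.354e+10 m³/yr.
C = 377000/1.354e+10 = 2.783e-05 kg/m³ = 0.02783 mg/L = 27.83 µg/L.

27.8 µg/L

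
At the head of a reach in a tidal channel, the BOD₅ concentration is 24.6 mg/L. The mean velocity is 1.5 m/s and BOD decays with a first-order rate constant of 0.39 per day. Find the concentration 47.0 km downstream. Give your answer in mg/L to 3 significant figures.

Travel time t = 47.0 km / 1.5 m/s = 4.7e+04/1.5 = 3.133e+04 s = 0.3627 d.
First-order decay: C = 24.6·exp(−0.39·0.3627) = 24.6·0.8681 = 21.36 mg/L.

21.4 mg/L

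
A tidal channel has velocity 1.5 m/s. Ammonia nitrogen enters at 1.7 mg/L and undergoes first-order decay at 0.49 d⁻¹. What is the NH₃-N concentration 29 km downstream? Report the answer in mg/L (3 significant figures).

1.52 mg/L

Travel time t = 29 km / 1.5 m/s = 2.9e+04/1.5 = 1.933e+04 s = 0.2238 d.
First-order decay: C = 1.7·exp(−0.49·0.2238) = 1.7·0.8962 = 1.523 mg/L.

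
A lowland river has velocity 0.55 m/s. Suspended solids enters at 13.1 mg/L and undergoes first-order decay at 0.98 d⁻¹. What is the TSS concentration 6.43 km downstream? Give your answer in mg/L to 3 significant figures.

Travel time t = 6.43 km / 0.55 m/s = 6430/0.55 = 1.169e+04 s = 0.1353 d.
First-order decay: C = 13.1·exp(−0.98·0.1353) = 13.1·0.8758 = 11.47 mg/L.

11.5 mg/L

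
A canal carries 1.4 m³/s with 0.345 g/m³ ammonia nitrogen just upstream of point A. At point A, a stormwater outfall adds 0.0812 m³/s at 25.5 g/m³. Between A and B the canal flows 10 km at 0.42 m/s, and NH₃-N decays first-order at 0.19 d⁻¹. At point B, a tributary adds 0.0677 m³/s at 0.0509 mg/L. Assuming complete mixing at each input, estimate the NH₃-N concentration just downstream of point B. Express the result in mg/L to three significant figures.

After input A: C = (1.4·0.345 + 0.0812·25.5) / 1.481 = 1.724 mg/L.
Over the 10 km reach to input B (t = 2.381e+04 s = 0.2756 d), decay gives C = 1.724·exp(−0.19·0.2756) = 1.636 mg/L.
After input B: C = (1.481·1.636 + 0.0677·0.0509) / 1.549 = 1.567 mg/L.

1.57 mg/L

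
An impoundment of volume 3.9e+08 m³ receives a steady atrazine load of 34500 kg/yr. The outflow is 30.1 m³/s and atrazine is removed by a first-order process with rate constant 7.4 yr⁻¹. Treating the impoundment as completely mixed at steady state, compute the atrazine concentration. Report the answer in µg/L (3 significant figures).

8.99 µg/L

Outflow Q = 30.1 m³/s × 3.156e+07 s/yr = 9.499e+08 m³/yr.
Steady-state CSTR mass balance: W = Q·C + k·V·C, so C = W/(Q + kV).
Q + kV = 9.499e+08 + 7.4·3.9e+08 = 3.836e+09 m³/yr.
C = 34500/3.836e+09 = 8.994e-06 kg/m³ = 0.008994 mg/L = 8.994 µg/L.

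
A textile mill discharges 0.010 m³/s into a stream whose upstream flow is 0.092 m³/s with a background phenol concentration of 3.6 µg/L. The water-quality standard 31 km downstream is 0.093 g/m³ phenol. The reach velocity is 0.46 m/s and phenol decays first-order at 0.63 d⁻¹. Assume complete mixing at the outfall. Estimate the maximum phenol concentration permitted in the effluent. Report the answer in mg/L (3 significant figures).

1.52 mg/L

3.6 µg/L = 0.0036 mg/L.
Travel time to the compliance point: t = 3.1e+04/0.46 = 6.739e+04 s = 0.78 d; decay factor exp(−0.63·0.78) = 0.6118.
So the concentration just after mixing may be at most 0.093/0.6118 = 0.152 mg/L.
Mass balance: 0.152·0.102 = 0.01·Cₑ + 0.092·0.0036.
Cₑ = (0.01551 − 0.0003312) / 0.01 = 1.517 mg/L.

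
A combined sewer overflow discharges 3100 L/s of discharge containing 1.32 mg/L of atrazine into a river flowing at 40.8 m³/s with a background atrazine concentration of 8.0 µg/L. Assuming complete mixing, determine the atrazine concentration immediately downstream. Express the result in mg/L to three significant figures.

3100 L/s = 3.1 m³/s.
8.0 µg/L = 0.008 mg/L.
Flow-weighted mixing gives C = (3.1·1.32 + 40.8·0.008) / (3.1 + 40.8) = 4.418/43.9 = 0.1006 mg/L.

0.101 mg/L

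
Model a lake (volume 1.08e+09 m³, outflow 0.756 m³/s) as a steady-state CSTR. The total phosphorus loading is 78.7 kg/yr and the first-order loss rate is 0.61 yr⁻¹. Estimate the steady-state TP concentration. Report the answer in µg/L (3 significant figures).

0.115 µg/L

Outflow Q = 0.756 m³/s × 3.156e+07 s/yr = 2.386e+07 m³/yr.
Steady-state CSTR mass balance: W = Q·C + k·V·C, so C = W/(Q + kV).
Q + kV = 2.386e+07 + 0.61·1.08e+09 = 6.827e+08 m³/yr.
C = 78.7/6.827e+08 = 1.153e-07 kg/m³ = 0.0001153 mg/L = 0.1153 µg/L.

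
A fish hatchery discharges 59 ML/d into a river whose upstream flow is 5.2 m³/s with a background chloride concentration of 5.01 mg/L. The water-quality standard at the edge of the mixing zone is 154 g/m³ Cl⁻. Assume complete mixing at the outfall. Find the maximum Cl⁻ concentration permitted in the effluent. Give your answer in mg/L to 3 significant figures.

59 ML/d = 0.6829 m³/s.
Mass balance: 154·5.883 = 0.6829·Cₑ + 5.2·5.01.
Cₑ = (906 − 26.05) / 0.6829 = 1289 mg/L.

1290 mg/L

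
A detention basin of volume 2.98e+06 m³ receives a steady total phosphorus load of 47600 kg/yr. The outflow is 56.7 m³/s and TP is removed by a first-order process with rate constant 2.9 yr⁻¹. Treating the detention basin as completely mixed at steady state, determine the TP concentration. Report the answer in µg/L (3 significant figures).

Outflow Q = 56.7 m³/s × 3.156e+07 s/yr = 1.789e+09 m³/yr.
Steady-state CSTR mass balance: W = Q·C + k·V·C, so C = W/(Q + kV).
Q + kV = 1.789e+09 + 2.9·2.98e+06 = 1.798e+09 m³/yr.
C = 47600/1.798e+09 = 2.647e-05 kg/m³ = 0.02647 mg/L = 26.47 µg/L.

26.5 µg/L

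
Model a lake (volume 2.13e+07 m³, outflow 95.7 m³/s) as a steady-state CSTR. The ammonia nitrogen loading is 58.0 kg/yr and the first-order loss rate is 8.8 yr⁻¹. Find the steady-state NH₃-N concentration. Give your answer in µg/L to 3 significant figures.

0.0181 µg/L

Outflow Q = 95.7 m³/s × 3.156e+07 s/yr = 3.02e+09 m³/yr.
Steady-state CSTR mass balance: W = Q·C + k·V·C, so C = W/(Q + kV).
Q + kV = 3.02e+09 + 8.8·2.13e+07 = 3.208e+09 m³/yr.
C = 58.0/3.208e+09 = 1.808e-08 kg/m³ = 1.808e-05 mg/L = 0.01808 µg/L.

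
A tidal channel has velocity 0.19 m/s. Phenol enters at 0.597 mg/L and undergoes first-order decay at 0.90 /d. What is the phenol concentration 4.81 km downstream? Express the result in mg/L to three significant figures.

0.459 mg/L

Travel time t = 4.81 km / 0.19 m/s = 4810/0.19 = 2.532e+04 s = 0.293 d.
First-order decay: C = 0.597·exp(−0.90·0.293) = 0.597·0.7682 = 0.4586 mg/L.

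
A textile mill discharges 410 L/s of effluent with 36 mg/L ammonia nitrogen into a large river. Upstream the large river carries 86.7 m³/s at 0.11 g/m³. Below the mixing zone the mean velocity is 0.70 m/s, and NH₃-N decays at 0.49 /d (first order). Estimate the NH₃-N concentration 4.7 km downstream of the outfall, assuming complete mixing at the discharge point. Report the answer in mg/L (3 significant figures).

0.269 mg/L

410 L/s = 0.41 m³/s.
After complete mixing, C₀ = (0.41·36 + 86.7·0.11) / 87.11 = 0.2789 mg/L.
Travel time t = 4700 m / 0.70 m/s = 6714 s = 0.07771 d.
C = 0.2789·exp(−0.49·0.07771) = 0.2789·0.9626 = 0.2685 mg/L.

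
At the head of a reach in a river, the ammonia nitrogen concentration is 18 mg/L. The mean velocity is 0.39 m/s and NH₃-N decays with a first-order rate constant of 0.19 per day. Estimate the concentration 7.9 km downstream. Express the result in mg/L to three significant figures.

17.2 mg/L

Travel time t = 7.9 km / 0.39 m/s = 7900/0.39 = 2.026e+04 s = 0.2344 d.
First-order decay: C = 18·exp(−0.19·0.2344) = 18·0.9564 = 17.22 mg/L.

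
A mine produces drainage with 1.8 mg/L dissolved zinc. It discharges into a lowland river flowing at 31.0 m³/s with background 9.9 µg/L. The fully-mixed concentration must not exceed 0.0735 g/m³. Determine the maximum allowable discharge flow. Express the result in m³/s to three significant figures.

1.14 m³/s

9.9 µg/L = 0.0099 mg/L.
Mass balance at complete mixing: C_std·(Q_w + Q_r) = Q_w·C_e + Q_r·C_b.
Rearranging, Q_w = Q_r·(C_std − C_b)/(C_e − C_std) = 31.0·(0.0735 − 0.0099) / (1.8 − 0.0735) = 1.142 m³/s.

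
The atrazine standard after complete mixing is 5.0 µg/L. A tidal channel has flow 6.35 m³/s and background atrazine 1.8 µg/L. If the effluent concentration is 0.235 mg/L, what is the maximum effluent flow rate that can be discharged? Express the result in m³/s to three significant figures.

0.0883 m³/s

1.8 µg/L = 0.0018 mg/L.
5.0 µg/L = 0.005 mg/L.
Mass balance at complete mixing: C_std·(Q_w + Q_r) = Q_w·C_e + Q_r·C_b.
Rearranging, Q_w = Q_r·(C_std − C_b)/(C_e − C_std) = 6.35·(0.005 − 0.0018) / (0.235 − 0.005) = 0.08835 m³/s.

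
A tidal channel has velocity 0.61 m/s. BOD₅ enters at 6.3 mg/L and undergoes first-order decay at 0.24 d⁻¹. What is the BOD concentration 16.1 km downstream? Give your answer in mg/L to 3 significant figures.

5.85 mg/L

Travel time t = 16.1 km / 0.61 m/s = 1.61e+04/0.61 = 2.639e+04 s = 0.3055 d.
First-order decay: C = 6.3·exp(−0.24·0.3055) = 6.3·0.9293 = 5.855 mg/L.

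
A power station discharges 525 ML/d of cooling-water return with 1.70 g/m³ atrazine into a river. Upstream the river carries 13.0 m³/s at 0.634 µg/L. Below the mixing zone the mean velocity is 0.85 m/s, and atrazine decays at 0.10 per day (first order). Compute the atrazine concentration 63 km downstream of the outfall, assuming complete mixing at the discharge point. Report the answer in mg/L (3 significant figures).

0.497 mg/L

525 ML/d = 6.076 m³/s.
0.634 µg/L = 0.000634 mg/L.
After complete mixing, C₀ = (6.076·1.7 + 13·0.000634) / 19.08 = 0.5419 mg/L.
Travel time t = 6.3e+04 m / 0.85 m/s = 7.412e+04 s = 0.8578 d.
C = 0.5419·exp(−0.10·0.8578) = 0.5419·0.9178 = 0.4974 mg/L.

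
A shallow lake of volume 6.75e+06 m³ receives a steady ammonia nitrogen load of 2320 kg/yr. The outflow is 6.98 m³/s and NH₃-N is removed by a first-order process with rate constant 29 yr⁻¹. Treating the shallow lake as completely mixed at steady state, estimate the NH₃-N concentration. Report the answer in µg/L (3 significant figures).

5.58 µg/L

Outflow Q = 6.98 m³/s × 3.156e+07 s/yr = 2.203e+08 m³/yr.
Steady-state CSTR mass balance: W = Q·C + k·V·C, so C = W/(Q + kV).
Q + kV = 2.203e+08 + 29·6.75e+06 = 4.16e+08 m³/yr.
C = 2320/4.16e+08 = 5.577e-06 kg/m³ = 0.005577 mg/L = 5.577 µg/L.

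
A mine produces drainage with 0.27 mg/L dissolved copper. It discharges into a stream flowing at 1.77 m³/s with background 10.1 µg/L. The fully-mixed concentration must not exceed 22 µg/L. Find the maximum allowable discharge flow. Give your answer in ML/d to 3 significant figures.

10.1 µg/L = 0.0101 mg/L.
22 µg/L = 0.022 mg/L.
Mass balance at complete mixing: C_std·(Q_w + Q_r) = Q_w·C_e + Q_r·C_b.
Rearranging, Q_w = Q_r·(C_std − C_b)/(C_e − C_std) = 1.77·(0.022 − 0.0101) / (0.27 − 0.022) = 0.08493 m³/s.
= 7.338 ML/d.

7.34 ML/d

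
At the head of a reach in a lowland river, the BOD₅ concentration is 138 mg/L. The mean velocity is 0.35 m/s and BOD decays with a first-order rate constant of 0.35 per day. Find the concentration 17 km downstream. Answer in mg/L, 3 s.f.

113 mg/L

Travel time t = 17 km / 0.35 m/s = 1.7e+04/0.35 = 4.857e+04 s = 0.5622 d.
First-order decay: C = 138·exp(−0.35·0.5622) = 138·0.8214 = 113.4 mg/L.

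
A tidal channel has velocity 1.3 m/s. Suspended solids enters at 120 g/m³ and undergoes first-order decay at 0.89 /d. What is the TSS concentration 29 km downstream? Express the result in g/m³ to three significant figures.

Travel time t = 29 km / 1.3 m/s = 2.9e+04/1.3 = 2.231e+04 s = 0.2582 d.
First-order decay: C = 120·exp(−0.89·0.2582) = 120·0.7947 = 95.36 g/m³.

95.4 g/m³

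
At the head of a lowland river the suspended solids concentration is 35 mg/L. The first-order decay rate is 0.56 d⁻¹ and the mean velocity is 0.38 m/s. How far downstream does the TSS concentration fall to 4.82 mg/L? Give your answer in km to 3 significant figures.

From C = C₀·e^(−kt), t = ln(C₀/C)/k = ln(35/4.82)/0.56 = 1.983/0.56 = 3.54 d.
Distance = v·t = 0.38 m/s × 3.059e+05 s = 1.162e+05 m = 116.2 km.

116 km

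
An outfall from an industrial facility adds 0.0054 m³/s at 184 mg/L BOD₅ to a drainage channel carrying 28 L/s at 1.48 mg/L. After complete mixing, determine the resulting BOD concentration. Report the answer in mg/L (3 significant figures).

28 L/s = 0.028 m³/s.
Flow-weighted mixing gives C = (0.0054·184 + 0.028·1.48) / (0.0054 + 0.028) = 1.035/0.0334 = 30.99 mg/L.

31.0 mg/L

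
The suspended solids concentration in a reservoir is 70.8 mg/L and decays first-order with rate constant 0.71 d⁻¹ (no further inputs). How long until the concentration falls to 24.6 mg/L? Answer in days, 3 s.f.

1.49 d

t = ln(C₀/C)/k = ln(70.8/24.6)/0.71 = 1.057/0.71 = 1.489 d.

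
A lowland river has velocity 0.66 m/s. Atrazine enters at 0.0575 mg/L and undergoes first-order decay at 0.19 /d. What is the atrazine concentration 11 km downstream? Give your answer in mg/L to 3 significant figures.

Travel time t = 11 km / 0.66 m/s = 1.1e+04/0.66 = 1.667e+04 s = 0.1929 d.
First-order decay: C = 0.0575·exp(−0.19·0.1929) = 0.0575·0.964 = 0.05543 mg/L.

0.0554 mg/L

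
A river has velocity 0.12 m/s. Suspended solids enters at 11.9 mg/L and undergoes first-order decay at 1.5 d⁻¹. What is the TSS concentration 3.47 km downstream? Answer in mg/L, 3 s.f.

7.20 mg/L

Travel time t = 3.47 km / 0.12 m/s = 3470/0.12 = 2.892e+04 s = 0.3347 d.
First-order decay: C = 11.9·exp(−1.5·0.3347) = 11.9·0.6053 = 7.203 mg/L.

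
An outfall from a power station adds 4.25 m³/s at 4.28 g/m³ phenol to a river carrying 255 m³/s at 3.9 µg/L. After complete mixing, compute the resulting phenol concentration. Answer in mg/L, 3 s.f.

3.9 µg/L = 0.0039 mg/L.
Conservation of mass across the mixing zone: C = (4.25·4.28 + 255·0.0039) / (4.25 + 255) = 19.18/259.2 = 0.074 mg/L.

0.0740 mg/L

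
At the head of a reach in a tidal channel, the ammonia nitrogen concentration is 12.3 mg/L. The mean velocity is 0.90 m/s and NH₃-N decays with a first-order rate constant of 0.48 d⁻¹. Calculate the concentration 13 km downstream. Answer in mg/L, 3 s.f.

11.4 mg/L

Travel time t = 13 km / 0.90 m/s = 1.3e+04/0.90 = 1.444e+04 s = 0.1672 d.
First-order decay: C = 12.3·exp(−0.48·0.1672) = 12.3·0.9229 = 11.35 mg/L.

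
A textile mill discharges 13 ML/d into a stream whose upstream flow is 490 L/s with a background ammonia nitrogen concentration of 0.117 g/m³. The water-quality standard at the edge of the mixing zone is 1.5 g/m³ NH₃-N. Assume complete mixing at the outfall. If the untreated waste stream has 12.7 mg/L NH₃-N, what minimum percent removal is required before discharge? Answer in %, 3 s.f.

52.7 %

13 ML/d = 0.1505 m³/s.
490 L/s = 0.49 m³/s.
Mass balance: 1.5·0.6405 = 0.1505·Cₑ + 0.49·0.117.
Cₑ = (0.9607 − 0.05733) / 0.1505 = 6.004 mg/L.
Required removal = 1 − 6.004/12.7 = 52.73 %.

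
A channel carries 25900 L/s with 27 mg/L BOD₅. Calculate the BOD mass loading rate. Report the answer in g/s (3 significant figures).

25900 L/s = 25.9 m³/s.
Mass flux = Q·C = 25.9 m³/s × 27 g/m³ = 699.3 g/s.

699 g/s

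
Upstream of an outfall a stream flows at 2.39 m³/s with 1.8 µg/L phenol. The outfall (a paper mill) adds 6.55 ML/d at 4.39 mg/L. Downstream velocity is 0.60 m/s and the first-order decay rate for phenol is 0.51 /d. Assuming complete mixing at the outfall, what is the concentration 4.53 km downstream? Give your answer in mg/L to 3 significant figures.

6.55 ML/d = 0.07581 m³/s.
1.8 µg/L = 0.0018 mg/L.
After complete mixing, C₀ = (0.07581·4.39 + 2.39·0.0018) / 2.466 = 0.1367 mg/L.
Travel time t = 4530 m / 0.60 m/s = 7550 s = 0.08738 d.
C = 0.1367·exp(−0.51·0.08738) = 0.1367·0.9564 = 0.1308 mg/L.

0.131 mg/L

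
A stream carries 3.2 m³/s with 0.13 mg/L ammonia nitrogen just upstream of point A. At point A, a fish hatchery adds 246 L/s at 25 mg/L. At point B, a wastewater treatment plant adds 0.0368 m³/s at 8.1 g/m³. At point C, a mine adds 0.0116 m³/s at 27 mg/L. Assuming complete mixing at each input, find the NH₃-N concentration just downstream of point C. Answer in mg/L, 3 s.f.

246 L/s = 0.246 m³/s.
After input A: C = (3.2·0.13 + 0.246·25) / 3.446 = 1.905 mg/L.
After input B: C = (3.446·1.905 + 0.0368·8.1) / 3.483 = 1.971 mg/L.
After input C: C = (3.483·1.971 + 0.0116·27) / 3.494 = 2.054 mg/L.

2.05 mg/L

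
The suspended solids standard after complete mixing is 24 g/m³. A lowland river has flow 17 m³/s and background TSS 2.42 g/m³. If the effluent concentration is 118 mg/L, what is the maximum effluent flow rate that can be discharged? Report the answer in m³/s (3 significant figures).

3.90 m³/s

Mass balance at complete mixing: C_std·(Q_w + Q_r) = Q_w·C_e + Q_r·C_b.
Rearranging, Q_w = Q_r·(C_std − C_b)/(C_e − C_std) = 17·(24 − 2.42) / (118 − 24) = 3.903 m³/s.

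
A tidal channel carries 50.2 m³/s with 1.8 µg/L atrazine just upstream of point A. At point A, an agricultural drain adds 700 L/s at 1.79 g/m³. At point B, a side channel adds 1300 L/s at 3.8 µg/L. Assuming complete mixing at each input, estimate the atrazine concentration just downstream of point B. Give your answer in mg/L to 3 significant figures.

0.0258 mg/L

1.8 µg/L = 0.0018 mg/L.
700 L/s = 0.7 m³/s.
After input A: C = (50.2·0.0018 + 0.7·1.79) / 50.9 = 0.02639 mg/L.
1300 L/s = 1.3 m³/s.
3.8 µg/L = 0.0038 mg/L.
After input B: C = (50.9·0.02639 + 1.3·0.0038) / 52.2 = 0.02583 mg/L.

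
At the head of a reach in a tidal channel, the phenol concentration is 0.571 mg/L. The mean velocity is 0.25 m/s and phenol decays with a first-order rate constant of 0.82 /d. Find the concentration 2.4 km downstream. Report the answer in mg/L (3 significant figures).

0.521 mg/L

Travel time t = 2.4 km / 0.25 m/s = 2400/0.25 = 9600 s = 0.1111 d.
First-order decay: C = 0.571·exp(−0.82·0.1111) = 0.571·0.9129 = 0.5213 mg/L.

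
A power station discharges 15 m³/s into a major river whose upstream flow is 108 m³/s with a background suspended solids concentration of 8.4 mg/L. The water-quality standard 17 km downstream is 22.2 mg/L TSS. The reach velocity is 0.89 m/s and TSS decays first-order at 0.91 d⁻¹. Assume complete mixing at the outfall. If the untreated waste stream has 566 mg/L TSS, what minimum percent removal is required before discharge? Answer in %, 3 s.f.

Travel time to the compliance point: t = 1.7e+04/0.89 = 1.91e+04 s = 0.2211 d; decay factor exp(−0.91·0.2211) = 0.8178.
So the concentration just after mixing may be at most 22.2/0.8178 = 27.15 mg/L.
Mass balance: 27.15·123 = 15·Cₑ + 108·8.4.
Cₑ = (3339 − 907.2) / 15 = 162.1 mg/L.
Required removal = 1 − 162.1/566 = 71.36 %.

71.4 %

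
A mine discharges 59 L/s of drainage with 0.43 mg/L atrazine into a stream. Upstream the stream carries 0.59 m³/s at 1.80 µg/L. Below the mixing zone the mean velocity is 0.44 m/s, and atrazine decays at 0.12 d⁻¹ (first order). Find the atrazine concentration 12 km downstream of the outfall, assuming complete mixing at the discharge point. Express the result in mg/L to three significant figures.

0.0392 mg/L

59 L/s = 0.059 m³/s.
1.80 µg/L = 0.0018 mg/L.
After complete mixing, C₀ = (0.059·0.43 + 0.59·0.0018) / 0.649 = 0.04073 mg/L.
Travel time t = 1.2e+04 m / 0.44 m/s = 2.727e+04 s = 0.3157 d.
C = 0.04073·exp(−0.12·0.3157) = 0.04073·0.9628 = 0.03921 mg/L.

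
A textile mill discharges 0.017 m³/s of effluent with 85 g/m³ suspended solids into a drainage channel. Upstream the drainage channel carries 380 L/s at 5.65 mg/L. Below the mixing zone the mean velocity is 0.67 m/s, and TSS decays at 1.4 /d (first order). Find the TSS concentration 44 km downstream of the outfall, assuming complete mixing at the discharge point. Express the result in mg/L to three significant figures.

380 L/s = 0.38 m³/s.
After complete mixing, C₀ = (0.017·85 + 0.38·5.65) / 0.397 = 9.048 mg/L.
Travel time t = 4.4e+04 m / 0.67 m/s = 6.567e+04 s = 0.7601 d.
C = 9.048·exp(−1.4·0.7601) = 9.048·0.345 = 3.122 mg/L.

3.12 mg/L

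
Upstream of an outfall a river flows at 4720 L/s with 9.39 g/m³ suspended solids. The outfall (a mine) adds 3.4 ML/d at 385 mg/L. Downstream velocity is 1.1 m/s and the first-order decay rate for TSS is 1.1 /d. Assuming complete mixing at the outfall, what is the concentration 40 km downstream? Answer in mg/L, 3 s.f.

7.86 mg/L

3.4 ML/d = 0.03935 m³/s.
4720 L/s = 4.72 m³/s.
After complete mixing, C₀ = (0.03935·385 + 4.72·9.39) / 4.759 = 12.5 mg/L.
Travel time t = 4e+04 m / 1.1 m/s = 3.636e+04 s = 0.4209 d.
C = 12.5·exp(−1.1·0.4209) = 12.5·0.6294 = 7.865 mg/L.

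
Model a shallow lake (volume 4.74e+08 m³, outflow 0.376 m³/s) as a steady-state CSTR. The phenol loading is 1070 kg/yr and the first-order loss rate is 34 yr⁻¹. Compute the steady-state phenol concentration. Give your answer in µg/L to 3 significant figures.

Outflow Q = 0.376 m³/s × 3.156e+07 s/yr = 1.187e+07 m³/yr.
Steady-state CSTR mass balance: W = Q·C + k·V·C, so C = W/(Q + kV).
Q + kV = 1.187e+07 + 34·4.74e+08 = 1.613e+10 m³/yr.
C = 1070/1.613e+10 = 6.634e-08 kg/m³ = 6.634e-05 mg/L = 0.06634 µg/L.

0.0663 µg/L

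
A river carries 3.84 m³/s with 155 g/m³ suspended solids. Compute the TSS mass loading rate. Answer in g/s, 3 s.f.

595 g/s

Mass flux = Q·C = 3.84 m³/s × 155 g/m³ = 595.2 g/s.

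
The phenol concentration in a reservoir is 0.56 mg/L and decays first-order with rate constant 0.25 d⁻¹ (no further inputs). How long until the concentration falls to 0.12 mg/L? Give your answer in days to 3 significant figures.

t = ln(C₀/C)/k = ln(0.56/0.12)/0.25 = 1.54/0.25 = 6.162 d.

6.16 d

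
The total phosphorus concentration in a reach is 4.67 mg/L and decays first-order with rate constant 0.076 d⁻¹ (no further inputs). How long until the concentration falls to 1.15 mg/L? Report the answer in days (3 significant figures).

t = ln(C₀/C)/k = ln(4.67/1.15)/0.076 = 1.401/0.076 = 18.44 d.

18.4 d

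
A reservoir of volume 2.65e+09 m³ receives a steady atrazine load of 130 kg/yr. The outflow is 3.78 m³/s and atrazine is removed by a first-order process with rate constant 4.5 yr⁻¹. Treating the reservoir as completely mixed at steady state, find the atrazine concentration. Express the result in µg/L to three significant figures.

0.0108 µg/L

Outflow Q = 3.78 m³/s × 3.156e+07 s/yr = 1.193e+08 m³/yr.
Steady-state CSTR mass balance: W = Q·C + k·V·C, so C = W/(Q + kV).
Q + kV = 1.193e+08 + 4.5·2.65e+09 = 1.204e+10 m³/yr.
C = 130/1.204e+10 = 1.079e-08 kg/m³ = 1.079e-05 mg/L = 0.01079 µg/L.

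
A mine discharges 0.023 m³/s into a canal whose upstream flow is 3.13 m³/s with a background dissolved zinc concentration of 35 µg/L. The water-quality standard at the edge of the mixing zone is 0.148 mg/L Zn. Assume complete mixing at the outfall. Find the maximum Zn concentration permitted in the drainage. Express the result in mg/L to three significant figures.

35 µg/L = 0.035 mg/L.
Mass balance: 0.148·3.153 = 0.023·Cₑ + 3.13·0.035.
Cₑ = (0.4666 − 0.1096) / 0.023 = 15.53 mg/L.

15.5 mg/L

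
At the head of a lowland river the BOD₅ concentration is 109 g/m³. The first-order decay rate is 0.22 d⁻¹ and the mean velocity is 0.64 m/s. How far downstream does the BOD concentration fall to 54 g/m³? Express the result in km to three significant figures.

177 km

From C = C₀·e^(−kt), t = ln(C₀/C)/k = ln(109/54)/0.22 = 0.7024/0.22 = 3.193 d.
Distance = v·t = 0.64 m/s × 2.758e+05 s = 1.765e+05 m = 176.5 km.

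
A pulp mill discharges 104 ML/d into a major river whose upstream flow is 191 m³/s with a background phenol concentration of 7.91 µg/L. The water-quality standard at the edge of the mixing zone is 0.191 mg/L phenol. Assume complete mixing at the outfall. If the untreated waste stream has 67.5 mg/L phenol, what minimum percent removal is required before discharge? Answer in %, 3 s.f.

56.7 %

104 ML/d = 1.204 m³/s.
7.91 µg/L = 0.00791 mg/L.
Mass balance: 0.191·192.2 = 1.204·Cₑ + 191·0.00791.
Cₑ = (36.71 − 1.511) / 1.204 = 29.24 mg/L.
Required removal = 1 − 29.24/67.5 = 56.68 %.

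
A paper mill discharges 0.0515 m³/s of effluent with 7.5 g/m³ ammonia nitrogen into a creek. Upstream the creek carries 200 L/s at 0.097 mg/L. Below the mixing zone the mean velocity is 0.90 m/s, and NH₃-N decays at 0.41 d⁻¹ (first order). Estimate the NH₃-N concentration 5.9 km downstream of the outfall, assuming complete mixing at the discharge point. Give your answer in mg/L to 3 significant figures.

200 L/s = 0.2 m³/s.
After complete mixing, C₀ = (0.0515·7.5 + 0.2·0.097) / 0.2515 = 1.613 mg/L.
Travel time t = 5900 m / 0.90 m/s = 6556 s = 0.07587 d.
C = 1.613·exp(−0.41·0.07587) = 1.613·0.9694 = 1.564 mg/L.

1.56 mg/L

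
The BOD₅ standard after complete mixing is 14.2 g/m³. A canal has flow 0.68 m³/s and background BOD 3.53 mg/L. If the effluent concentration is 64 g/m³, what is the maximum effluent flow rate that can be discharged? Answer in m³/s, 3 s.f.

Mass balance at complete mixing: C_std·(Q_w + Q_r) = Q_w·C_e + Q_r·C_b.
Rearranging, Q_w = Q_r·(C_std − C_b)/(C_e − C_std) = 0.68·(14.2 − 3.53) / (64 − 14.2) = 0.1457 m³/s.

0.146 m³/s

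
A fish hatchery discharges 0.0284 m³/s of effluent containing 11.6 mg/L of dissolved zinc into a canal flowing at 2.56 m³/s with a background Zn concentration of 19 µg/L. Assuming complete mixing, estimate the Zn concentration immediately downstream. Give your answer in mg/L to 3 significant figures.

19 µg/L = 0.019 mg/L.
Conservation of mass across the mixing zone: C = (0.0284·11.6 + 2.56·0.019) / (0.0284 + 2.56) = 0.3781/2.588 = 0.1461 mg/L.

0.146 mg/L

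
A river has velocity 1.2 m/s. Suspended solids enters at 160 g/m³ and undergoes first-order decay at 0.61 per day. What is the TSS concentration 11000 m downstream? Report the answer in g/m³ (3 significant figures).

150 g/m³

Travel time t = 11000 m / 1.2 m/s = 1.1e+04/1.2 = 9167 s = 0.1061 d.
First-order decay: C = 160·exp(−0.61·0.1061) = 160·0.9373 = 150 g/m³.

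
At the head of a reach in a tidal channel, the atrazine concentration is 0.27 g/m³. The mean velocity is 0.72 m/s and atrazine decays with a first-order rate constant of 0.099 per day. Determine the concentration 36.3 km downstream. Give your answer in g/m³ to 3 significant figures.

Travel time t = 36.3 km / 0.72 m/s = 3.63e+04/0.72 = 5.042e+04 s = 0.5835 d.
First-order decay: C = 0.27·exp(−0.099·0.5835) = 0.27·0.9439 = 0.2548 g/m³.

0.255 g/m³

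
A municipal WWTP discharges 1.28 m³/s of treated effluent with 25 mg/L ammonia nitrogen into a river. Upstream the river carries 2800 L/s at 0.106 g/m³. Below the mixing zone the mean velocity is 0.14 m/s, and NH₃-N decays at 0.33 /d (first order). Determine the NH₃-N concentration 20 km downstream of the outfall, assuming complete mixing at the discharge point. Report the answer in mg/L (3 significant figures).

4.59 mg/L

2800 L/s = 2.8 m³/s.
After complete mixing, C₀ = (1.28·25 + 2.8·0.106) / 4.08 = 7.916 mg/L.
Travel time t = 2e+04 m / 0.14 m/s = 1.429e+05 s = 1.653 d.
C = 7.916·exp(−0.33·1.653) = 7.916·0.5795 = 4.587 mg/L.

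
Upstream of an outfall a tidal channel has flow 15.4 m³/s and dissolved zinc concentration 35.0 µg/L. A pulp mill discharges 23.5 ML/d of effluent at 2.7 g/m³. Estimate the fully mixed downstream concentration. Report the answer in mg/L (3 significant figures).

0.0813 mg/L

23.5 ML/d = 0.272 m³/s.
35.0 µg/L = 0.035 mg/L.
Conservation of mass across the mixing zone: C = (0.272·2.7 + 15.4·0.035) / (0.272 + 15.4) = 1.273/15.67 = 0.08125 mg/L.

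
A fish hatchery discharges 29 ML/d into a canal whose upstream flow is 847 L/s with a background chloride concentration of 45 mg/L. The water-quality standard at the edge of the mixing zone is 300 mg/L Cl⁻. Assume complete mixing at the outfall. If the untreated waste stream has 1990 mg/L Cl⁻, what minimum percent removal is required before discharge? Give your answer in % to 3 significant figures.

52.6 %

29 ML/d = 0.3356 m³/s.
847 L/s = 0.847 m³/s.
Mass balance: 300·1.183 = 0.3356·Cₑ + 0.847·45.
Cₑ = (354.8 − 38.12) / 0.3356 = 943.5 mg/L.
Required removal = 1 − 943.5/1990 = 52.59 %.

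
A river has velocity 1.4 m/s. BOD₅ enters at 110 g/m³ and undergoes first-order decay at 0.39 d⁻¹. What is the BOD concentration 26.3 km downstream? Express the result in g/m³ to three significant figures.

101 g/m³

Travel time t = 26.3 km / 1.4 m/s = 2.63e+04/1.4 = 1.879e+04 s = 0.2174 d.
First-order decay: C = 110·exp(−0.39·0.2174) = 110·0.9187 = 101.1 g/m³.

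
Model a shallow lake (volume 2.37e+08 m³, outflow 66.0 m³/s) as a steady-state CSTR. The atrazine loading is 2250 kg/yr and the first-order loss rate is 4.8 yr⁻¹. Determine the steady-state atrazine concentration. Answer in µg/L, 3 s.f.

Outflow Q = 66.0 m³/s × 3.156e+07 s/yr = 2.083e+09 m³/yr.
Steady-state CSTR mass balance: W = Q·C + k·V·C, so C = W/(Q + kV).
Q + kV = 2.083e+09 + 4.8·2.37e+08 = 3.22e+09 m³/yr.
C = 2250/3.22e+09 = 6.987e-07 kg/m³ = 0.0006987 mg/L = 0.6987 µg/L.

0.699 µg/L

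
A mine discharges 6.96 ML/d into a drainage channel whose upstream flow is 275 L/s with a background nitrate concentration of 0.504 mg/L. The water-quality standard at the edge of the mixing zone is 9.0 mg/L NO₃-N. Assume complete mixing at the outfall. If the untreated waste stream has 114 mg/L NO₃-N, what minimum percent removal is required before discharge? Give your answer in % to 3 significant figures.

6.96 ML/d = 0.08056 m³/s.
275 L/s = 0.275 m³/s.
Mass balance: 9·0.3556 = 0.08056·Cₑ + 0.275·0.504.
Cₑ = (3.2 − 0.1386) / 0.08056 = 38 mg/L.
Required removal = 1 − 38/114 = 66.66 %.

66.7 %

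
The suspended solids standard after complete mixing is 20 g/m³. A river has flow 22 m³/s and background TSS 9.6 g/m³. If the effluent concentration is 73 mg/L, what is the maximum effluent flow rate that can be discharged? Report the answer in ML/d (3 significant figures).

Mass balance at complete mixing: C_std·(Q_w + Q_r) = Q_w·C_e + Q_r·C_b.
Rearranging, Q_w = Q_r·(C_std − C_b)/(C_e − C_std) = 22·(20 − 9.6) / (73 − 20) = 4.317 m³/s.
= 373 ML/d.

373 ML/d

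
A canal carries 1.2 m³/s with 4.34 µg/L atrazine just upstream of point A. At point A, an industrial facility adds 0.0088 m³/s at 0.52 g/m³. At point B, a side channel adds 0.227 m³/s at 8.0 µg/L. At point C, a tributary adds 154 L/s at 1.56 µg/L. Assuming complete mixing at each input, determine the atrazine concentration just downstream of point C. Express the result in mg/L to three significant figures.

4.34 µg/L = 0.00434 mg/L.
After input A: C = (1.2·0.00434 + 0.0088·0.52) / 1.209 = 0.008094 mg/L.
8.0 µg/L = 0.008 mg/L.
After input B: C = (1.209·0.008094 + 0.227·0.008) / 1.436 = 0.008079 mg/L.
154 L/s = 0.154 m³/s.
1.56 µg/L = 0.00156 mg/L.
After input C: C = (1.436·0.008079 + 0.154·0.00156) / 1.59 = 0.007448 mg/L.

0.00745 mg/L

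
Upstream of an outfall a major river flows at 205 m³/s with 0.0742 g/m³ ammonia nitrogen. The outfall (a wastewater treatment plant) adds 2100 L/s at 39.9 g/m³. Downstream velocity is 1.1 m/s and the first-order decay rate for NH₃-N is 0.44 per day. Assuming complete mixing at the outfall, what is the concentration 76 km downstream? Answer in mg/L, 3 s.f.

2100 L/s = 2.1 m³/s.
After complete mixing, C₀ = (2.1·39.9 + 205·0.0742) / 207.1 = 0.478 mg/L.
Travel time t = 7.6e+04 m / 1.1 m/s = 6.909e+04 s = 0.7997 d.
C = 0.478·exp(−0.44·0.7997) = 0.478·0.7034 = 0.3362 mg/L.

0.336 mg/L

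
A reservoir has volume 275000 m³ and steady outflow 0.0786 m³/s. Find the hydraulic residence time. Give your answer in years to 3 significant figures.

Q = 0.0786 m³/s × 3.156e+07 s/yr = 2.48e+06 m³/yr.
Hydraulic residence time τ = V/Q = 275000/2.48e+06 = 0.1109 yr.

0.111 yr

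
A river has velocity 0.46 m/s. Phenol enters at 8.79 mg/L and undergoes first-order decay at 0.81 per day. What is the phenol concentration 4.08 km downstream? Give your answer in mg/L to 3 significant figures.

8.09 mg/L

Travel time t = 4.08 km / 0.46 m/s = 4080/0.46 = 8870 s = 0.1027 d.
First-order decay: C = 8.79·exp(−0.81·0.1027) = 8.79·0.9202 = 8.089 mg/L.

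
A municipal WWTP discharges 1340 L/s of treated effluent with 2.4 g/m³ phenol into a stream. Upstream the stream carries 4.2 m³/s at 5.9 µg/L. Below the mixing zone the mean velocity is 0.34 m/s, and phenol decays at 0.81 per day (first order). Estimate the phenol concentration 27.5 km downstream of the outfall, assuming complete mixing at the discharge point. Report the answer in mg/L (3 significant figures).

0.274 mg/L

1340 L/s = 1.34 m³/s.
5.9 µg/L = 0.0059 mg/L.
After complete mixing, C₀ = (1.34·2.4 + 4.2·0.0059) / 5.54 = 0.585 mg/L.
Travel time t = 2.75e+04 m / 0.34 m/s = 8.088e+04 s = 0.9361 d.
C = 0.585·exp(−0.81·0.9361) = 0.585·0.4685 = 0.274 mg/L.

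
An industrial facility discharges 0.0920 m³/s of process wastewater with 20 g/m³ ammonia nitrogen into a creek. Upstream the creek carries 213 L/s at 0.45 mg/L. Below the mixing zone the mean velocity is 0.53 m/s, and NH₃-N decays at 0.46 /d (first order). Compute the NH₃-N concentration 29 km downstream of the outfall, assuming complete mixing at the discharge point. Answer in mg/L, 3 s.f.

4.74 mg/L

213 L/s = 0.213 m³/s.
After complete mixing, C₀ = (0.092·20 + 0.213·0.45) / 0.305 = 6.347 mg/L.
Travel time t = 2.9e+04 m / 0.53 m/s = 5.472e+04 s = 0.6333 d.
C = 6.347·exp(−0.46·0.6333) = 6.347·0.7473 = 4.743 mg/L.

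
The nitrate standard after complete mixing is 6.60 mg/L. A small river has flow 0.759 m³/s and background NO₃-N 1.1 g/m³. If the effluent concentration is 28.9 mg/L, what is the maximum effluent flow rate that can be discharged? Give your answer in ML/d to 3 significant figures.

16.2 ML/d

Mass balance at complete mixing: C_std·(Q_w + Q_r) = Q_w·C_e + Q_r·C_b.
Rearranging, Q_w = Q_r·(C_std − C_b)/(C_e − C_std) = 0.759·(6.6 − 1.1) / (28.9 − 6.6) = 0.1872 m³/s.
= 16.17 ML/d.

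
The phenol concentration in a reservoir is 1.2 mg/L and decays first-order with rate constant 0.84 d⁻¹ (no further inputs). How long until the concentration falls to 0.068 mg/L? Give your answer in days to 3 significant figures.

3.42 d

t = ln(C₀/C)/k = ln(1.2/0.068)/0.84 = 2.871/0.84 = 3.417 d.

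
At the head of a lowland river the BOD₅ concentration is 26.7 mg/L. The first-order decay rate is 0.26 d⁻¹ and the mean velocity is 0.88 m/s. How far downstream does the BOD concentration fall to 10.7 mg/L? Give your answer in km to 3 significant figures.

267 km

From C = C₀·e^(−kt), t = ln(C₀/C)/k = ln(26.7/10.7)/0.26 = 0.9144/0.26 = 3.517 d.
Distance = v·t = 0.88 m/s × 3.039e+05 s = 2.674e+05 m = 267.4 km.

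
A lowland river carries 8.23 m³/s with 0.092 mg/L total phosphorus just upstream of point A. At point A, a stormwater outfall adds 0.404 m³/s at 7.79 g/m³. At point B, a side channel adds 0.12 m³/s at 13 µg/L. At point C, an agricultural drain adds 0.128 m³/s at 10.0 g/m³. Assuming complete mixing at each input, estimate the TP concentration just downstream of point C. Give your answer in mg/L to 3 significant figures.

0.584 mg/L

After input A: C = (8.23·0.092 + 0.404·7.79) / 8.634 = 0.4522 mg/L.
13 µg/L = 0.013 mg/L.
After input B: C = (8.634·0.4522 + 0.12·0.013) / 8.754 = 0.4462 mg/L.
After input C: C = (8.754·0.4462 + 0.128·10) / 8.882 = 0.5839 mg/L.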